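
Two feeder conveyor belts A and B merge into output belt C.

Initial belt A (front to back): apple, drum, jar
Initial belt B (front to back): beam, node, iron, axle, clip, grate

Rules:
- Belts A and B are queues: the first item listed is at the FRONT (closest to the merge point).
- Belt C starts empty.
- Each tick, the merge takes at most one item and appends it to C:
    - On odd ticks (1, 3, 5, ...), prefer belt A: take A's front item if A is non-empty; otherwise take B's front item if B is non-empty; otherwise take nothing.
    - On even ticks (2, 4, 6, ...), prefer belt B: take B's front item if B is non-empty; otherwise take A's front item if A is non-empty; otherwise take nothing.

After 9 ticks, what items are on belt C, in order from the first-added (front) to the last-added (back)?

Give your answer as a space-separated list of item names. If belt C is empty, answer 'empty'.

Tick 1: prefer A, take apple from A; A=[drum,jar] B=[beam,node,iron,axle,clip,grate] C=[apple]
Tick 2: prefer B, take beam from B; A=[drum,jar] B=[node,iron,axle,clip,grate] C=[apple,beam]
Tick 3: prefer A, take drum from A; A=[jar] B=[node,iron,axle,clip,grate] C=[apple,beam,drum]
Tick 4: prefer B, take node from B; A=[jar] B=[iron,axle,clip,grate] C=[apple,beam,drum,node]
Tick 5: prefer A, take jar from A; A=[-] B=[iron,axle,clip,grate] C=[apple,beam,drum,node,jar]
Tick 6: prefer B, take iron from B; A=[-] B=[axle,clip,grate] C=[apple,beam,drum,node,jar,iron]
Tick 7: prefer A, take axle from B; A=[-] B=[clip,grate] C=[apple,beam,drum,node,jar,iron,axle]
Tick 8: prefer B, take clip from B; A=[-] B=[grate] C=[apple,beam,drum,node,jar,iron,axle,clip]
Tick 9: prefer A, take grate from B; A=[-] B=[-] C=[apple,beam,drum,node,jar,iron,axle,clip,grate]

Answer: apple beam drum node jar iron axle clip grate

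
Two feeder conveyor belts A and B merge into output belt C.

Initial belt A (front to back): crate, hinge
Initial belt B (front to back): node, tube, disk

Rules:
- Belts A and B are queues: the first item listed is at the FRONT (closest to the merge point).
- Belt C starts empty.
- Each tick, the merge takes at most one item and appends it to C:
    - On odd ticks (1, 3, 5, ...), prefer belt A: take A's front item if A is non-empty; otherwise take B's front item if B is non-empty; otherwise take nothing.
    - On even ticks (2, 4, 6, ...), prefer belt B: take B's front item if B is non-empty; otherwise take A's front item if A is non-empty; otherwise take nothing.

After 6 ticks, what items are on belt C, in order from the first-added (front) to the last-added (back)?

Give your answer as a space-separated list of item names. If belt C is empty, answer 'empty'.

Answer: crate node hinge tube disk

Derivation:
Tick 1: prefer A, take crate from A; A=[hinge] B=[node,tube,disk] C=[crate]
Tick 2: prefer B, take node from B; A=[hinge] B=[tube,disk] C=[crate,node]
Tick 3: prefer A, take hinge from A; A=[-] B=[tube,disk] C=[crate,node,hinge]
Tick 4: prefer B, take tube from B; A=[-] B=[disk] C=[crate,node,hinge,tube]
Tick 5: prefer A, take disk from B; A=[-] B=[-] C=[crate,node,hinge,tube,disk]
Tick 6: prefer B, both empty, nothing taken; A=[-] B=[-] C=[crate,node,hinge,tube,disk]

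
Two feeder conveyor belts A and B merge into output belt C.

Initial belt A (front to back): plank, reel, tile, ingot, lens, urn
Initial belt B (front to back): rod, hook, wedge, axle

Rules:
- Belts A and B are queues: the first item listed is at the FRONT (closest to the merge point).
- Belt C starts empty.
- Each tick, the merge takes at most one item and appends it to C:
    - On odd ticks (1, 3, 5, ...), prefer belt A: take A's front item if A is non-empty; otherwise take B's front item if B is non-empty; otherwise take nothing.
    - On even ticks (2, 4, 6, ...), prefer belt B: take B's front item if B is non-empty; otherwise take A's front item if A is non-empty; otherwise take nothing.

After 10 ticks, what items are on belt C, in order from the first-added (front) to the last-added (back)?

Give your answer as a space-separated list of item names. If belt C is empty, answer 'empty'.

Tick 1: prefer A, take plank from A; A=[reel,tile,ingot,lens,urn] B=[rod,hook,wedge,axle] C=[plank]
Tick 2: prefer B, take rod from B; A=[reel,tile,ingot,lens,urn] B=[hook,wedge,axle] C=[plank,rod]
Tick 3: prefer A, take reel from A; A=[tile,ingot,lens,urn] B=[hook,wedge,axle] C=[plank,rod,reel]
Tick 4: prefer B, take hook from B; A=[tile,ingot,lens,urn] B=[wedge,axle] C=[plank,rod,reel,hook]
Tick 5: prefer A, take tile from A; A=[ingot,lens,urn] B=[wedge,axle] C=[plank,rod,reel,hook,tile]
Tick 6: prefer B, take wedge from B; A=[ingot,lens,urn] B=[axle] C=[plank,rod,reel,hook,tile,wedge]
Tick 7: prefer A, take ingot from A; A=[lens,urn] B=[axle] C=[plank,rod,reel,hook,tile,wedge,ingot]
Tick 8: prefer B, take axle from B; A=[lens,urn] B=[-] C=[plank,rod,reel,hook,tile,wedge,ingot,axle]
Tick 9: prefer A, take lens from A; A=[urn] B=[-] C=[plank,rod,reel,hook,tile,wedge,ingot,axle,lens]
Tick 10: prefer B, take urn from A; A=[-] B=[-] C=[plank,rod,reel,hook,tile,wedge,ingot,axle,lens,urn]

Answer: plank rod reel hook tile wedge ingot axle lens urn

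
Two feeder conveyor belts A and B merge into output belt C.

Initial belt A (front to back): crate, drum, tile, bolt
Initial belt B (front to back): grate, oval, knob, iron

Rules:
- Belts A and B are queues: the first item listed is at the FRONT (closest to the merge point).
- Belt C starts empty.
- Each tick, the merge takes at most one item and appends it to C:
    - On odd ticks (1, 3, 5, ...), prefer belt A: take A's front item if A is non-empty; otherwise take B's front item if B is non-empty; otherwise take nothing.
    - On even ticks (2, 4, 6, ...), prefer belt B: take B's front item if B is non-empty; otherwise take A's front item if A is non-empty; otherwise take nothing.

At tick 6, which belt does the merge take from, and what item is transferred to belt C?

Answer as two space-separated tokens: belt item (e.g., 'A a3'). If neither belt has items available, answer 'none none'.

Answer: B knob

Derivation:
Tick 1: prefer A, take crate from A; A=[drum,tile,bolt] B=[grate,oval,knob,iron] C=[crate]
Tick 2: prefer B, take grate from B; A=[drum,tile,bolt] B=[oval,knob,iron] C=[crate,grate]
Tick 3: prefer A, take drum from A; A=[tile,bolt] B=[oval,knob,iron] C=[crate,grate,drum]
Tick 4: prefer B, take oval from B; A=[tile,bolt] B=[knob,iron] C=[crate,grate,drum,oval]
Tick 5: prefer A, take tile from A; A=[bolt] B=[knob,iron] C=[crate,grate,drum,oval,tile]
Tick 6: prefer B, take knob from B; A=[bolt] B=[iron] C=[crate,grate,drum,oval,tile,knob]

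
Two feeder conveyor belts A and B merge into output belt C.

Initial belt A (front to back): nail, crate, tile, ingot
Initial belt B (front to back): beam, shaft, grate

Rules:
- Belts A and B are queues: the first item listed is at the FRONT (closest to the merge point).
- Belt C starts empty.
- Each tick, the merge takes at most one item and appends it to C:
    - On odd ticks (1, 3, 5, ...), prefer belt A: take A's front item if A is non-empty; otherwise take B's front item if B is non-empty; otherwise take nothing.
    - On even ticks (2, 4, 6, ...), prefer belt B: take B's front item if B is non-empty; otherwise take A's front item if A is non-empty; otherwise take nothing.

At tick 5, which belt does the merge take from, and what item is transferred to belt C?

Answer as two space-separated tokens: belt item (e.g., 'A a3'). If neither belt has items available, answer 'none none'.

Answer: A tile

Derivation:
Tick 1: prefer A, take nail from A; A=[crate,tile,ingot] B=[beam,shaft,grate] C=[nail]
Tick 2: prefer B, take beam from B; A=[crate,tile,ingot] B=[shaft,grate] C=[nail,beam]
Tick 3: prefer A, take crate from A; A=[tile,ingot] B=[shaft,grate] C=[nail,beam,crate]
Tick 4: prefer B, take shaft from B; A=[tile,ingot] B=[grate] C=[nail,beam,crate,shaft]
Tick 5: prefer A, take tile from A; A=[ingot] B=[grate] C=[nail,beam,crate,shaft,tile]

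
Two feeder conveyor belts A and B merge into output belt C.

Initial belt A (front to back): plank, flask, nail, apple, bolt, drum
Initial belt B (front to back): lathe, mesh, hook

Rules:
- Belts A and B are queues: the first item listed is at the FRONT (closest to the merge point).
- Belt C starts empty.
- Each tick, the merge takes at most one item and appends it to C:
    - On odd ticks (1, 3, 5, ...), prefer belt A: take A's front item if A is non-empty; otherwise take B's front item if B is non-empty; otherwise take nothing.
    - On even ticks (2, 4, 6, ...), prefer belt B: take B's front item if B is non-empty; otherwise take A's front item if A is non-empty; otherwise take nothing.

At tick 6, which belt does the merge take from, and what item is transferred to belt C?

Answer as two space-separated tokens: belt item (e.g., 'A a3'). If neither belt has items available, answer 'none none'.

Answer: B hook

Derivation:
Tick 1: prefer A, take plank from A; A=[flask,nail,apple,bolt,drum] B=[lathe,mesh,hook] C=[plank]
Tick 2: prefer B, take lathe from B; A=[flask,nail,apple,bolt,drum] B=[mesh,hook] C=[plank,lathe]
Tick 3: prefer A, take flask from A; A=[nail,apple,bolt,drum] B=[mesh,hook] C=[plank,lathe,flask]
Tick 4: prefer B, take mesh from B; A=[nail,apple,bolt,drum] B=[hook] C=[plank,lathe,flask,mesh]
Tick 5: prefer A, take nail from A; A=[apple,bolt,drum] B=[hook] C=[plank,lathe,flask,mesh,nail]
Tick 6: prefer B, take hook from B; A=[apple,bolt,drum] B=[-] C=[plank,lathe,flask,mesh,nail,hook]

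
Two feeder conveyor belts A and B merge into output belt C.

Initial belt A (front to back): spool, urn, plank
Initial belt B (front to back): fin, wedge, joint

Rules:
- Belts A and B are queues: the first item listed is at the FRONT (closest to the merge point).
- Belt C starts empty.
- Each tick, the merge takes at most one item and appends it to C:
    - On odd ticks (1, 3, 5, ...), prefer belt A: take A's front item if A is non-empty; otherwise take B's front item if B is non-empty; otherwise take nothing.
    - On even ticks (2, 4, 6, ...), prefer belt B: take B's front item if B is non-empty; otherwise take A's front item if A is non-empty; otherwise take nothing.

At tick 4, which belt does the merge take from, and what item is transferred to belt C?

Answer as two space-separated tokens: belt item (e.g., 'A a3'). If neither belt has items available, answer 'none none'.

Answer: B wedge

Derivation:
Tick 1: prefer A, take spool from A; A=[urn,plank] B=[fin,wedge,joint] C=[spool]
Tick 2: prefer B, take fin from B; A=[urn,plank] B=[wedge,joint] C=[spool,fin]
Tick 3: prefer A, take urn from A; A=[plank] B=[wedge,joint] C=[spool,fin,urn]
Tick 4: prefer B, take wedge from B; A=[plank] B=[joint] C=[spool,fin,urn,wedge]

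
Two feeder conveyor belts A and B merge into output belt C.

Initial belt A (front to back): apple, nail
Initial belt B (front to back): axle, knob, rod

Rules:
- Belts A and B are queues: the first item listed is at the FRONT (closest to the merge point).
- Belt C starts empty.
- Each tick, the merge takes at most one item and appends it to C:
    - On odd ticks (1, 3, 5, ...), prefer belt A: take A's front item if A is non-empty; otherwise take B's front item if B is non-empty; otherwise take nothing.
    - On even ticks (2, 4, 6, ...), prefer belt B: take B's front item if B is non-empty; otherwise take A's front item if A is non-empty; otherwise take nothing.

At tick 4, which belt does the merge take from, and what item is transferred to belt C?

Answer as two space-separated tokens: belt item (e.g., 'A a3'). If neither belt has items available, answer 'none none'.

Tick 1: prefer A, take apple from A; A=[nail] B=[axle,knob,rod] C=[apple]
Tick 2: prefer B, take axle from B; A=[nail] B=[knob,rod] C=[apple,axle]
Tick 3: prefer A, take nail from A; A=[-] B=[knob,rod] C=[apple,axle,nail]
Tick 4: prefer B, take knob from B; A=[-] B=[rod] C=[apple,axle,nail,knob]

Answer: B knob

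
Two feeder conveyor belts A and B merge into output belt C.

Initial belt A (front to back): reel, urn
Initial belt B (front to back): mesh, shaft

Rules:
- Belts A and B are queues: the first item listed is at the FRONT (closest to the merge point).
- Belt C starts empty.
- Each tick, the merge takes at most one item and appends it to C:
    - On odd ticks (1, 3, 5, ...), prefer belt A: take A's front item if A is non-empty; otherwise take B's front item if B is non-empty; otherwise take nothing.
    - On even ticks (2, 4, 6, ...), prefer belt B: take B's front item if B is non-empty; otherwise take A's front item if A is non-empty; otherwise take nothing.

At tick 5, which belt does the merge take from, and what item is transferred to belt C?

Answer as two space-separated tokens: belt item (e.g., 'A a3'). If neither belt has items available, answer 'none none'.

Tick 1: prefer A, take reel from A; A=[urn] B=[mesh,shaft] C=[reel]
Tick 2: prefer B, take mesh from B; A=[urn] B=[shaft] C=[reel,mesh]
Tick 3: prefer A, take urn from A; A=[-] B=[shaft] C=[reel,mesh,urn]
Tick 4: prefer B, take shaft from B; A=[-] B=[-] C=[reel,mesh,urn,shaft]
Tick 5: prefer A, both empty, nothing taken; A=[-] B=[-] C=[reel,mesh,urn,shaft]

Answer: none none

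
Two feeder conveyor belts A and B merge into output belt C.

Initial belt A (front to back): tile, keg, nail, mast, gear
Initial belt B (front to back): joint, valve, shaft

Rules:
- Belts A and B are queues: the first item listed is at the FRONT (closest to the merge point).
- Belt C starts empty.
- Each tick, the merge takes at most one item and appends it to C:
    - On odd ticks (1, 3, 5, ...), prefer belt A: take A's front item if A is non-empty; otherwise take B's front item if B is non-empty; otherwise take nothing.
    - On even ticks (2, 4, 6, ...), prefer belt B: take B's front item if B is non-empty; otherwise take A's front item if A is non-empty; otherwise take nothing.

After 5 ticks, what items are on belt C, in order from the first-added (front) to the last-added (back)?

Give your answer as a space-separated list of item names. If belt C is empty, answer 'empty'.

Tick 1: prefer A, take tile from A; A=[keg,nail,mast,gear] B=[joint,valve,shaft] C=[tile]
Tick 2: prefer B, take joint from B; A=[keg,nail,mast,gear] B=[valve,shaft] C=[tile,joint]
Tick 3: prefer A, take keg from A; A=[nail,mast,gear] B=[valve,shaft] C=[tile,joint,keg]
Tick 4: prefer B, take valve from B; A=[nail,mast,gear] B=[shaft] C=[tile,joint,keg,valve]
Tick 5: prefer A, take nail from A; A=[mast,gear] B=[shaft] C=[tile,joint,keg,valve,nail]

Answer: tile joint keg valve nail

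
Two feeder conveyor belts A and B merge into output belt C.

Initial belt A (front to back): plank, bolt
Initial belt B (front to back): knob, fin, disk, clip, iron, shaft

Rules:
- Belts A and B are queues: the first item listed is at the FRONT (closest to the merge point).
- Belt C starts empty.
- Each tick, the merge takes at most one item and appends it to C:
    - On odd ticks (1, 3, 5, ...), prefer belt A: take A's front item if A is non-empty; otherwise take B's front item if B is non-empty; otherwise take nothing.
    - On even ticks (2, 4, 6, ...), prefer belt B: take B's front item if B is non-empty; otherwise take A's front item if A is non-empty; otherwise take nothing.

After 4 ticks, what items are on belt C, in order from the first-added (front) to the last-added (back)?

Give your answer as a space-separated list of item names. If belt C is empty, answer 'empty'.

Answer: plank knob bolt fin

Derivation:
Tick 1: prefer A, take plank from A; A=[bolt] B=[knob,fin,disk,clip,iron,shaft] C=[plank]
Tick 2: prefer B, take knob from B; A=[bolt] B=[fin,disk,clip,iron,shaft] C=[plank,knob]
Tick 3: prefer A, take bolt from A; A=[-] B=[fin,disk,clip,iron,shaft] C=[plank,knob,bolt]
Tick 4: prefer B, take fin from B; A=[-] B=[disk,clip,iron,shaft] C=[plank,knob,bolt,fin]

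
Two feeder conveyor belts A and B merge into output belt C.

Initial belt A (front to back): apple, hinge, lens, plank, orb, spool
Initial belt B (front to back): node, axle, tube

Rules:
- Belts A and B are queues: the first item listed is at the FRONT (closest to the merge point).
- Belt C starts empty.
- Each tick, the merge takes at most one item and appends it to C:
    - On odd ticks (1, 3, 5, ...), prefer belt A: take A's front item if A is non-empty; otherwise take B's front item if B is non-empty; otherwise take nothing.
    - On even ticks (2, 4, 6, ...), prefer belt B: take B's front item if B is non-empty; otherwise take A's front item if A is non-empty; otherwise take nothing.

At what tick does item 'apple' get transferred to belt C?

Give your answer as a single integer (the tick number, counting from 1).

Answer: 1

Derivation:
Tick 1: prefer A, take apple from A; A=[hinge,lens,plank,orb,spool] B=[node,axle,tube] C=[apple]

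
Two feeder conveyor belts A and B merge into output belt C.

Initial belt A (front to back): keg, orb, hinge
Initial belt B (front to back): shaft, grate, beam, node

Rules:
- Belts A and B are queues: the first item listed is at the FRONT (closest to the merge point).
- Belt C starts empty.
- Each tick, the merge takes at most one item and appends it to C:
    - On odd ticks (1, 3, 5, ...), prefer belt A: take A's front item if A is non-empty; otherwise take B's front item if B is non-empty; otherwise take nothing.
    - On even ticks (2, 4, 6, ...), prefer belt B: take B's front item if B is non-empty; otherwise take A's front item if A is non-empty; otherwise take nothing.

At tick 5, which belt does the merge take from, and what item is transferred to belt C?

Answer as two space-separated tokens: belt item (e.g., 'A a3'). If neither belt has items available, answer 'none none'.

Tick 1: prefer A, take keg from A; A=[orb,hinge] B=[shaft,grate,beam,node] C=[keg]
Tick 2: prefer B, take shaft from B; A=[orb,hinge] B=[grate,beam,node] C=[keg,shaft]
Tick 3: prefer A, take orb from A; A=[hinge] B=[grate,beam,node] C=[keg,shaft,orb]
Tick 4: prefer B, take grate from B; A=[hinge] B=[beam,node] C=[keg,shaft,orb,grate]
Tick 5: prefer A, take hinge from A; A=[-] B=[beam,node] C=[keg,shaft,orb,grate,hinge]

Answer: A hinge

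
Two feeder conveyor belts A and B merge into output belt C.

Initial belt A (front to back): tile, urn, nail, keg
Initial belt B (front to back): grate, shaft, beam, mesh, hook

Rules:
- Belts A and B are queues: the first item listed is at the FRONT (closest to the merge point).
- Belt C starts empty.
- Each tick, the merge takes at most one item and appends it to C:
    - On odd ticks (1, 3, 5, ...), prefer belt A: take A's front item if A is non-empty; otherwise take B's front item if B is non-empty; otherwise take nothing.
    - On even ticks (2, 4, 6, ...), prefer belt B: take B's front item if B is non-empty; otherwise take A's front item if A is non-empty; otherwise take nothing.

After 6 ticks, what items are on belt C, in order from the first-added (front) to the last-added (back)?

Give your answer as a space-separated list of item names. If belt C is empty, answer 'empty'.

Tick 1: prefer A, take tile from A; A=[urn,nail,keg] B=[grate,shaft,beam,mesh,hook] C=[tile]
Tick 2: prefer B, take grate from B; A=[urn,nail,keg] B=[shaft,beam,mesh,hook] C=[tile,grate]
Tick 3: prefer A, take urn from A; A=[nail,keg] B=[shaft,beam,mesh,hook] C=[tile,grate,urn]
Tick 4: prefer B, take shaft from B; A=[nail,keg] B=[beam,mesh,hook] C=[tile,grate,urn,shaft]
Tick 5: prefer A, take nail from A; A=[keg] B=[beam,mesh,hook] C=[tile,grate,urn,shaft,nail]
Tick 6: prefer B, take beam from B; A=[keg] B=[mesh,hook] C=[tile,grate,urn,shaft,nail,beam]

Answer: tile grate urn shaft nail beam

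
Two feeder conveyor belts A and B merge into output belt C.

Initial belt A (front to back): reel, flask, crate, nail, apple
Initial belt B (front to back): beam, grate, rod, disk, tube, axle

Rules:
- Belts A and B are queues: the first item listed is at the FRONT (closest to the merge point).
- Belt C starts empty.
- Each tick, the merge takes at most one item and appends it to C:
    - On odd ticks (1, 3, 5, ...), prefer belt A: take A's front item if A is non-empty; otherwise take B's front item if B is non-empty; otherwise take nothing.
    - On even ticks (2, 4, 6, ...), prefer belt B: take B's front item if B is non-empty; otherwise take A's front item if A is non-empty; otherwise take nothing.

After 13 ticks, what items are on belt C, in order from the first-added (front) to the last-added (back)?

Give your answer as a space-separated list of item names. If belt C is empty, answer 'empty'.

Answer: reel beam flask grate crate rod nail disk apple tube axle

Derivation:
Tick 1: prefer A, take reel from A; A=[flask,crate,nail,apple] B=[beam,grate,rod,disk,tube,axle] C=[reel]
Tick 2: prefer B, take beam from B; A=[flask,crate,nail,apple] B=[grate,rod,disk,tube,axle] C=[reel,beam]
Tick 3: prefer A, take flask from A; A=[crate,nail,apple] B=[grate,rod,disk,tube,axle] C=[reel,beam,flask]
Tick 4: prefer B, take grate from B; A=[crate,nail,apple] B=[rod,disk,tube,axle] C=[reel,beam,flask,grate]
Tick 5: prefer A, take crate from A; A=[nail,apple] B=[rod,disk,tube,axle] C=[reel,beam,flask,grate,crate]
Tick 6: prefer B, take rod from B; A=[nail,apple] B=[disk,tube,axle] C=[reel,beam,flask,grate,crate,rod]
Tick 7: prefer A, take nail from A; A=[apple] B=[disk,tube,axle] C=[reel,beam,flask,grate,crate,rod,nail]
Tick 8: prefer B, take disk from B; A=[apple] B=[tube,axle] C=[reel,beam,flask,grate,crate,rod,nail,disk]
Tick 9: prefer A, take apple from A; A=[-] B=[tube,axle] C=[reel,beam,flask,grate,crate,rod,nail,disk,apple]
Tick 10: prefer B, take tube from B; A=[-] B=[axle] C=[reel,beam,flask,grate,crate,rod,nail,disk,apple,tube]
Tick 11: prefer A, take axle from B; A=[-] B=[-] C=[reel,beam,flask,grate,crate,rod,nail,disk,apple,tube,axle]
Tick 12: prefer B, both empty, nothing taken; A=[-] B=[-] C=[reel,beam,flask,grate,crate,rod,nail,disk,apple,tube,axle]
Tick 13: prefer A, both empty, nothing taken; A=[-] B=[-] C=[reel,beam,flask,grate,crate,rod,nail,disk,apple,tube,axle]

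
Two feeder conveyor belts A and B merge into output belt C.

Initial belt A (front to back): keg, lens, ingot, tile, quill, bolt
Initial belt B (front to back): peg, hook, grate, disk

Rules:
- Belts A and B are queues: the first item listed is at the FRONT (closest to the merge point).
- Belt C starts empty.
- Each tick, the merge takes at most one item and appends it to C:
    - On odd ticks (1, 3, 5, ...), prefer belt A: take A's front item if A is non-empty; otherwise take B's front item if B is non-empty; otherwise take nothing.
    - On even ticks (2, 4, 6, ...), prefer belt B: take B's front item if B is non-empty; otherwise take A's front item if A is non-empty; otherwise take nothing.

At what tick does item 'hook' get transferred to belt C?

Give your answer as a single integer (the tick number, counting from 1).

Tick 1: prefer A, take keg from A; A=[lens,ingot,tile,quill,bolt] B=[peg,hook,grate,disk] C=[keg]
Tick 2: prefer B, take peg from B; A=[lens,ingot,tile,quill,bolt] B=[hook,grate,disk] C=[keg,peg]
Tick 3: prefer A, take lens from A; A=[ingot,tile,quill,bolt] B=[hook,grate,disk] C=[keg,peg,lens]
Tick 4: prefer B, take hook from B; A=[ingot,tile,quill,bolt] B=[grate,disk] C=[keg,peg,lens,hook]

Answer: 4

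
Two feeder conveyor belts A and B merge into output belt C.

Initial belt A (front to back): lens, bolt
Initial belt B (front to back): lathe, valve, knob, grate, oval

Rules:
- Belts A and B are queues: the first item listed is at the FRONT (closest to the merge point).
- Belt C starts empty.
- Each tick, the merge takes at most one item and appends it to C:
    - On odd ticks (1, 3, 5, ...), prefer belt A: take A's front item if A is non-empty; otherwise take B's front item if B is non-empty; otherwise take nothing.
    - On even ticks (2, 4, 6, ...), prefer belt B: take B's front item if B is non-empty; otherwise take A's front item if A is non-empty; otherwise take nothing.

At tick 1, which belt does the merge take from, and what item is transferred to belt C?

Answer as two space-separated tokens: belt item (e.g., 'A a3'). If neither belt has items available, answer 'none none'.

Tick 1: prefer A, take lens from A; A=[bolt] B=[lathe,valve,knob,grate,oval] C=[lens]

Answer: A lens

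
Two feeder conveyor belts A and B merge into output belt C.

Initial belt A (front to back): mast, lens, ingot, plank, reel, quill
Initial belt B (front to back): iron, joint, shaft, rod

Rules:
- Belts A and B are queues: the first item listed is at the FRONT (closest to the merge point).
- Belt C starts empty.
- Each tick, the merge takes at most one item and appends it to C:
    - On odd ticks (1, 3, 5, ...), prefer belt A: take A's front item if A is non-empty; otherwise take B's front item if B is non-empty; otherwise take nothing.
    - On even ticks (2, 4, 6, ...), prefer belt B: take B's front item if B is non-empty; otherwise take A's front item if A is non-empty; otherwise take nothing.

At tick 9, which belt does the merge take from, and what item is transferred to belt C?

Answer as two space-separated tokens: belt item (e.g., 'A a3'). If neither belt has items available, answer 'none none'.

Tick 1: prefer A, take mast from A; A=[lens,ingot,plank,reel,quill] B=[iron,joint,shaft,rod] C=[mast]
Tick 2: prefer B, take iron from B; A=[lens,ingot,plank,reel,quill] B=[joint,shaft,rod] C=[mast,iron]
Tick 3: prefer A, take lens from A; A=[ingot,plank,reel,quill] B=[joint,shaft,rod] C=[mast,iron,lens]
Tick 4: prefer B, take joint from B; A=[ingot,plank,reel,quill] B=[shaft,rod] C=[mast,iron,lens,joint]
Tick 5: prefer A, take ingot from A; A=[plank,reel,quill] B=[shaft,rod] C=[mast,iron,lens,joint,ingot]
Tick 6: prefer B, take shaft from B; A=[plank,reel,quill] B=[rod] C=[mast,iron,lens,joint,ingot,shaft]
Tick 7: prefer A, take plank from A; A=[reel,quill] B=[rod] C=[mast,iron,lens,joint,ingot,shaft,plank]
Tick 8: prefer B, take rod from B; A=[reel,quill] B=[-] C=[mast,iron,lens,joint,ingot,shaft,plank,rod]
Tick 9: prefer A, take reel from A; A=[quill] B=[-] C=[mast,iron,lens,joint,ingot,shaft,plank,rod,reel]

Answer: A reel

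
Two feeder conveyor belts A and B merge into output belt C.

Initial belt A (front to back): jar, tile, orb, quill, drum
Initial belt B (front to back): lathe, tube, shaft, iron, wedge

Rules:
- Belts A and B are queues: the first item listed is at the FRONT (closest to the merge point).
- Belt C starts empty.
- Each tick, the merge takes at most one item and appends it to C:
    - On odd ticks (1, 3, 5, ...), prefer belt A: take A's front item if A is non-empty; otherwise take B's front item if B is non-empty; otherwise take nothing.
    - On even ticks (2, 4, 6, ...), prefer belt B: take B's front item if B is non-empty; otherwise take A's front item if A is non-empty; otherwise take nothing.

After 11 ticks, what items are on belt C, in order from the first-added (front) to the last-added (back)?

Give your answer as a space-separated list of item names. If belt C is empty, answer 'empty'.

Answer: jar lathe tile tube orb shaft quill iron drum wedge

Derivation:
Tick 1: prefer A, take jar from A; A=[tile,orb,quill,drum] B=[lathe,tube,shaft,iron,wedge] C=[jar]
Tick 2: prefer B, take lathe from B; A=[tile,orb,quill,drum] B=[tube,shaft,iron,wedge] C=[jar,lathe]
Tick 3: prefer A, take tile from A; A=[orb,quill,drum] B=[tube,shaft,iron,wedge] C=[jar,lathe,tile]
Tick 4: prefer B, take tube from B; A=[orb,quill,drum] B=[shaft,iron,wedge] C=[jar,lathe,tile,tube]
Tick 5: prefer A, take orb from A; A=[quill,drum] B=[shaft,iron,wedge] C=[jar,lathe,tile,tube,orb]
Tick 6: prefer B, take shaft from B; A=[quill,drum] B=[iron,wedge] C=[jar,lathe,tile,tube,orb,shaft]
Tick 7: prefer A, take quill from A; A=[drum] B=[iron,wedge] C=[jar,lathe,tile,tube,orb,shaft,quill]
Tick 8: prefer B, take iron from B; A=[drum] B=[wedge] C=[jar,lathe,tile,tube,orb,shaft,quill,iron]
Tick 9: prefer A, take drum from A; A=[-] B=[wedge] C=[jar,lathe,tile,tube,orb,shaft,quill,iron,drum]
Tick 10: prefer B, take wedge from B; A=[-] B=[-] C=[jar,lathe,tile,tube,orb,shaft,quill,iron,drum,wedge]
Tick 11: prefer A, both empty, nothing taken; A=[-] B=[-] C=[jar,lathe,tile,tube,orb,shaft,quill,iron,drum,wedge]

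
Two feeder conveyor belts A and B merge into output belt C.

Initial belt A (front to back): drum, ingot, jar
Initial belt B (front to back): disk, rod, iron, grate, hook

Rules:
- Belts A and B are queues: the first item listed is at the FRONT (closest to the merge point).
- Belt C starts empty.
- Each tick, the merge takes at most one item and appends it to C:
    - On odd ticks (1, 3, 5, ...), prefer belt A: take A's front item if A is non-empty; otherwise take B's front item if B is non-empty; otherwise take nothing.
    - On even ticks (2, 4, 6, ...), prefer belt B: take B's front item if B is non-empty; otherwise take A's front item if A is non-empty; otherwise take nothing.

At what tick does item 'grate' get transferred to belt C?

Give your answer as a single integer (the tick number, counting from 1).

Answer: 7

Derivation:
Tick 1: prefer A, take drum from A; A=[ingot,jar] B=[disk,rod,iron,grate,hook] C=[drum]
Tick 2: prefer B, take disk from B; A=[ingot,jar] B=[rod,iron,grate,hook] C=[drum,disk]
Tick 3: prefer A, take ingot from A; A=[jar] B=[rod,iron,grate,hook] C=[drum,disk,ingot]
Tick 4: prefer B, take rod from B; A=[jar] B=[iron,grate,hook] C=[drum,disk,ingot,rod]
Tick 5: prefer A, take jar from A; A=[-] B=[iron,grate,hook] C=[drum,disk,ingot,rod,jar]
Tick 6: prefer B, take iron from B; A=[-] B=[grate,hook] C=[drum,disk,ingot,rod,jar,iron]
Tick 7: prefer A, take grate from B; A=[-] B=[hook] C=[drum,disk,ingot,rod,jar,iron,grate]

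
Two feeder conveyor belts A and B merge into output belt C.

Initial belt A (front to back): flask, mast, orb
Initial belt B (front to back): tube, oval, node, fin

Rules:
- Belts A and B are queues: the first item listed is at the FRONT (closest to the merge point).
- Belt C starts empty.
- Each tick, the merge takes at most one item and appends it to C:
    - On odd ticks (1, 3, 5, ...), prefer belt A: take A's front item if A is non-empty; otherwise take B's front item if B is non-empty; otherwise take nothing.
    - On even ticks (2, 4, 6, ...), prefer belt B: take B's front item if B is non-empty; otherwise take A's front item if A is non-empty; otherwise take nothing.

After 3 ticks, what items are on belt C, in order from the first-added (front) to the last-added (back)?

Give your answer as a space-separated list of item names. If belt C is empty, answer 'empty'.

Tick 1: prefer A, take flask from A; A=[mast,orb] B=[tube,oval,node,fin] C=[flask]
Tick 2: prefer B, take tube from B; A=[mast,orb] B=[oval,node,fin] C=[flask,tube]
Tick 3: prefer A, take mast from A; A=[orb] B=[oval,node,fin] C=[flask,tube,mast]

Answer: flask tube mast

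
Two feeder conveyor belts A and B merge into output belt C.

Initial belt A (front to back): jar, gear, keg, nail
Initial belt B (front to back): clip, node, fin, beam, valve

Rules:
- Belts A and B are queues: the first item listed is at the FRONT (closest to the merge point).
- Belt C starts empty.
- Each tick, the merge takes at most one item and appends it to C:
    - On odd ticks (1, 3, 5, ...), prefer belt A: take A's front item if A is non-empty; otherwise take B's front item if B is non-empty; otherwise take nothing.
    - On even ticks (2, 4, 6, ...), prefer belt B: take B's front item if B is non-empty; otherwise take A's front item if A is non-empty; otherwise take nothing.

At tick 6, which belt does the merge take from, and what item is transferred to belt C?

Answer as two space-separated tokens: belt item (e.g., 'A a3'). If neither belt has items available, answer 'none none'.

Tick 1: prefer A, take jar from A; A=[gear,keg,nail] B=[clip,node,fin,beam,valve] C=[jar]
Tick 2: prefer B, take clip from B; A=[gear,keg,nail] B=[node,fin,beam,valve] C=[jar,clip]
Tick 3: prefer A, take gear from A; A=[keg,nail] B=[node,fin,beam,valve] C=[jar,clip,gear]
Tick 4: prefer B, take node from B; A=[keg,nail] B=[fin,beam,valve] C=[jar,clip,gear,node]
Tick 5: prefer A, take keg from A; A=[nail] B=[fin,beam,valve] C=[jar,clip,gear,node,keg]
Tick 6: prefer B, take fin from B; A=[nail] B=[beam,valve] C=[jar,clip,gear,node,keg,fin]

Answer: B fin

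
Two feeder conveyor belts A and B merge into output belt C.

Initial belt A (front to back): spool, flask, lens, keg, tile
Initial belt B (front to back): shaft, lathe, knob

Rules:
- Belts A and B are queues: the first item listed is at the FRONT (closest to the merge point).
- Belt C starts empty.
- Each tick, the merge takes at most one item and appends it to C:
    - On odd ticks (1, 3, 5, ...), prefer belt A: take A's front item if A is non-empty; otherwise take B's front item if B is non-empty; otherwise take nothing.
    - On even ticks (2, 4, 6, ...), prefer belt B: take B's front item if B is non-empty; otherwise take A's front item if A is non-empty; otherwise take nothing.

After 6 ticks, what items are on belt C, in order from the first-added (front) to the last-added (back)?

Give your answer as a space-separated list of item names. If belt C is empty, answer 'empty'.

Answer: spool shaft flask lathe lens knob

Derivation:
Tick 1: prefer A, take spool from A; A=[flask,lens,keg,tile] B=[shaft,lathe,knob] C=[spool]
Tick 2: prefer B, take shaft from B; A=[flask,lens,keg,tile] B=[lathe,knob] C=[spool,shaft]
Tick 3: prefer A, take flask from A; A=[lens,keg,tile] B=[lathe,knob] C=[spool,shaft,flask]
Tick 4: prefer B, take lathe from B; A=[lens,keg,tile] B=[knob] C=[spool,shaft,flask,lathe]
Tick 5: prefer A, take lens from A; A=[keg,tile] B=[knob] C=[spool,shaft,flask,lathe,lens]
Tick 6: prefer B, take knob from B; A=[keg,tile] B=[-] C=[spool,shaft,flask,lathe,lens,knob]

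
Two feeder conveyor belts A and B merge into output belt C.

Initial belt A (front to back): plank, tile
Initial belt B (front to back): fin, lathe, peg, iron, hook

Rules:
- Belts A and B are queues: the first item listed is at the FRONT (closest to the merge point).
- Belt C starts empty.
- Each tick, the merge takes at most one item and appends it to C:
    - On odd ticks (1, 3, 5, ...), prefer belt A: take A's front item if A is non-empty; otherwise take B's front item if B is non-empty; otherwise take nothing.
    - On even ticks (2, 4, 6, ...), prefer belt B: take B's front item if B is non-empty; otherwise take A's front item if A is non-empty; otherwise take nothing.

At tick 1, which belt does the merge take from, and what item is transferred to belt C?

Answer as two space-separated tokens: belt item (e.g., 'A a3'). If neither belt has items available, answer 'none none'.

Answer: A plank

Derivation:
Tick 1: prefer A, take plank from A; A=[tile] B=[fin,lathe,peg,iron,hook] C=[plank]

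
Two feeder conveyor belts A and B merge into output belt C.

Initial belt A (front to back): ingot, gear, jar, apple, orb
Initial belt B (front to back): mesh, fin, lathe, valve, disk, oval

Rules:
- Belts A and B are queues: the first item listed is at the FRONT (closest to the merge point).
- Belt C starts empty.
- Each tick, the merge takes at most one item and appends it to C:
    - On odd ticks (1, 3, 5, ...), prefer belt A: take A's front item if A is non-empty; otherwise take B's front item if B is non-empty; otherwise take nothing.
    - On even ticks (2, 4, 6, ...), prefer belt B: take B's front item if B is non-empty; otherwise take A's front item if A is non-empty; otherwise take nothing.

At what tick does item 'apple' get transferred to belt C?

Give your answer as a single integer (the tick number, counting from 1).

Tick 1: prefer A, take ingot from A; A=[gear,jar,apple,orb] B=[mesh,fin,lathe,valve,disk,oval] C=[ingot]
Tick 2: prefer B, take mesh from B; A=[gear,jar,apple,orb] B=[fin,lathe,valve,disk,oval] C=[ingot,mesh]
Tick 3: prefer A, take gear from A; A=[jar,apple,orb] B=[fin,lathe,valve,disk,oval] C=[ingot,mesh,gear]
Tick 4: prefer B, take fin from B; A=[jar,apple,orb] B=[lathe,valve,disk,oval] C=[ingot,mesh,gear,fin]
Tick 5: prefer A, take jar from A; A=[apple,orb] B=[lathe,valve,disk,oval] C=[ingot,mesh,gear,fin,jar]
Tick 6: prefer B, take lathe from B; A=[apple,orb] B=[valve,disk,oval] C=[ingot,mesh,gear,fin,jar,lathe]
Tick 7: prefer A, take apple from A; A=[orb] B=[valve,disk,oval] C=[ingot,mesh,gear,fin,jar,lathe,apple]

Answer: 7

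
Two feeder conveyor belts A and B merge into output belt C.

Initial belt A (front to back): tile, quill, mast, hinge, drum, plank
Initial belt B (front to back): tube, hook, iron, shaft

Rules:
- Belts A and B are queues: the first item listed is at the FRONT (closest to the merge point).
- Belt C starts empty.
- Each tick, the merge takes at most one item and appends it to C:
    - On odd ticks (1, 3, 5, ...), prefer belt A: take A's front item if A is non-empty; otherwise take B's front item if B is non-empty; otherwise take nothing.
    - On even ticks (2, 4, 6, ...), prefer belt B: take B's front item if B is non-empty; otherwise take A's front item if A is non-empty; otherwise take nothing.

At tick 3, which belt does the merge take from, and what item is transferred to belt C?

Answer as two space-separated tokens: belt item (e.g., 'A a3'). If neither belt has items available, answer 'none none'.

Answer: A quill

Derivation:
Tick 1: prefer A, take tile from A; A=[quill,mast,hinge,drum,plank] B=[tube,hook,iron,shaft] C=[tile]
Tick 2: prefer B, take tube from B; A=[quill,mast,hinge,drum,plank] B=[hook,iron,shaft] C=[tile,tube]
Tick 3: prefer A, take quill from A; A=[mast,hinge,drum,plank] B=[hook,iron,shaft] C=[tile,tube,quill]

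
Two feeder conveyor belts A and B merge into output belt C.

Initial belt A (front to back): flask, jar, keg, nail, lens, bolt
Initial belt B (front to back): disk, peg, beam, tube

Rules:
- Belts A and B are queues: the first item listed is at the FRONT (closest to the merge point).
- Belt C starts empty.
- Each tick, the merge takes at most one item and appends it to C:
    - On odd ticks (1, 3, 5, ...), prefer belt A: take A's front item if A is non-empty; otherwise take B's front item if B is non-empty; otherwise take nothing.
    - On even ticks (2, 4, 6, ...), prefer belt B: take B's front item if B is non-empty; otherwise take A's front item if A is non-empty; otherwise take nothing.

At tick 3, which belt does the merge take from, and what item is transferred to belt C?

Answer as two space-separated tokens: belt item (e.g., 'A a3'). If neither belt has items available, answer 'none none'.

Tick 1: prefer A, take flask from A; A=[jar,keg,nail,lens,bolt] B=[disk,peg,beam,tube] C=[flask]
Tick 2: prefer B, take disk from B; A=[jar,keg,nail,lens,bolt] B=[peg,beam,tube] C=[flask,disk]
Tick 3: prefer A, take jar from A; A=[keg,nail,lens,bolt] B=[peg,beam,tube] C=[flask,disk,jar]

Answer: A jar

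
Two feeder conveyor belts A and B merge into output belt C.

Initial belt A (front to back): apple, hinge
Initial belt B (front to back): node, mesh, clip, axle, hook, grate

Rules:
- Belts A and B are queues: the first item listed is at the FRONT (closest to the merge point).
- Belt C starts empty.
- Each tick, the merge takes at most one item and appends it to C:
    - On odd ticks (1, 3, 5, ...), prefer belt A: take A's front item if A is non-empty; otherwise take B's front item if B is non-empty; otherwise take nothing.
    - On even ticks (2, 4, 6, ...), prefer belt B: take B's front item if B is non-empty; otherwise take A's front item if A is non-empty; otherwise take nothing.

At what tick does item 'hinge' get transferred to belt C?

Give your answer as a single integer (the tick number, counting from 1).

Tick 1: prefer A, take apple from A; A=[hinge] B=[node,mesh,clip,axle,hook,grate] C=[apple]
Tick 2: prefer B, take node from B; A=[hinge] B=[mesh,clip,axle,hook,grate] C=[apple,node]
Tick 3: prefer A, take hinge from A; A=[-] B=[mesh,clip,axle,hook,grate] C=[apple,node,hinge]

Answer: 3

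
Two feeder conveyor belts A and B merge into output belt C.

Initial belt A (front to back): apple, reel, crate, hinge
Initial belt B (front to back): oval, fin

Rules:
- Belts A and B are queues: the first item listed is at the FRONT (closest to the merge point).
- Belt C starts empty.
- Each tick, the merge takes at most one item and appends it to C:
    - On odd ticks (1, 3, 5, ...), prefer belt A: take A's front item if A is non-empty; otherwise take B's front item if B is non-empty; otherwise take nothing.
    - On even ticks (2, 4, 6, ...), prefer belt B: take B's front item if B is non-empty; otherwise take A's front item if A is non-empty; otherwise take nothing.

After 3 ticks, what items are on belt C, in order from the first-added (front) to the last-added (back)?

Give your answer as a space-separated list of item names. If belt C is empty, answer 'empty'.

Tick 1: prefer A, take apple from A; A=[reel,crate,hinge] B=[oval,fin] C=[apple]
Tick 2: prefer B, take oval from B; A=[reel,crate,hinge] B=[fin] C=[apple,oval]
Tick 3: prefer A, take reel from A; A=[crate,hinge] B=[fin] C=[apple,oval,reel]

Answer: apple oval reel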